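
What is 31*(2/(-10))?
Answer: -31/5 ≈ -6.2000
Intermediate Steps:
31*(2/(-10)) = 31*(2*(-⅒)) = 31*(-⅕) = -31/5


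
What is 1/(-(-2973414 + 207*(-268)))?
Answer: 1/3028890 ≈ 3.3015e-7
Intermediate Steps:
1/(-(-2973414 + 207*(-268))) = 1/(-(-2973414 - 55476)) = 1/(-1*(-3028890)) = 1/3028890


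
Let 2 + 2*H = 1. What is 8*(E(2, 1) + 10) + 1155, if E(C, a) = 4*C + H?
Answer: 1295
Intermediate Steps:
H = -½ (H = -1 + (½)*1 = -1 + ½ = -½ ≈ -0.50000)
E(C, a) = -½ + 4*C (E(C, a) = 4*C - ½ = -½ + 4*C)
8*(E(2, 1) + 10) + 1155 = 8*((-½ + 4*2) + 10) + 1155 = 8*((-½ + 8) + 10) + 1155 = 8*(15/2 + 10) + 1155 = 8*(35/2) + 1155 = 140 + 1155 = 1295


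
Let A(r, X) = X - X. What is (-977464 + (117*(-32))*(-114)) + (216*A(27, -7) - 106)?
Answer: -550754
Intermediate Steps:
A(r, X) = 0
(-977464 + (117*(-32))*(-114)) + (216*A(27, -7) - 106) = (-977464 + (117*(-32))*(-114)) + (216*0 - 106) = (-977464 - 3744*(-114)) + (0 - 106) = (-977464 + 426816) - 106 = -550648 - 106 = -550754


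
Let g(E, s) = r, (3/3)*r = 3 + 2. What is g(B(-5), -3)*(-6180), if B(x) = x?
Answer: -30900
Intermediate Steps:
r = 5 (r = 3 + 2 = 5)
g(E, s) = 5
g(B(-5), -3)*(-6180) = 5*(-6180) = -30900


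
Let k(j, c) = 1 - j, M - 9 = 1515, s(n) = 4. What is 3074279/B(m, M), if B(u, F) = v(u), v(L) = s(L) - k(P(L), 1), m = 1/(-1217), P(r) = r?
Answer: 3741397543/3650 ≈ 1.0250e+6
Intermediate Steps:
m = -1/1217 ≈ -0.00082169
M = 1524 (M = 9 + 1515 = 1524)
v(L) = 3 + L (v(L) = 4 - (1 - L) = 4 + (-1 + L) = 3 + L)
B(u, F) = 3 + u
3074279/B(m, M) = 3074279/(3 - 1/1217) = 3074279/(3650/1217) = 3074279*(1217/3650) = 3741397543/3650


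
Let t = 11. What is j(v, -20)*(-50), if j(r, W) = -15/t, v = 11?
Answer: 750/11 ≈ 68.182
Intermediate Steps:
j(r, W) = -15/11
j(v, -20)*(-50) = -15/11*(-50) = 750/11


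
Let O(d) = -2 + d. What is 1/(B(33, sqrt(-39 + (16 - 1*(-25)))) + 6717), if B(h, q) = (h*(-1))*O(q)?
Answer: 2261/15335637 + 11*sqrt(2)/15335637 ≈ 0.00014845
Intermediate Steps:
B(h, q) = -h*(-2 + q) (B(h, q) = (h*(-1))*(-2 + q) = (-h)*(-2 + q) = -h*(-2 + q))
1/(B(33, sqrt(-39 + (16 - 1*(-25)))) + 6717) = 1/(33*(2 - sqrt(-39 + (16 - 1*(-25)))) + 6717) = 1/(33*(2 - sqrt(-39 + (16 + 25))) + 6717) = 1/(33*(2 - sqrt(-39 + 41)) + 6717) = 1/(33*(2 - sqrt(2)) + 6717) = 1/((66 - 33*sqrt(2)) + 6717) = 1/(6783 - 33*sqrt(2))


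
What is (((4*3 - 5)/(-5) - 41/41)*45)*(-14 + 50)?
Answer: -3888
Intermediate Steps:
(((4*3 - 5)/(-5) - 41/41)*45)*(-14 + 50) = (((12 - 5)*(-1/5) - 41*1/41)*45)*36 = ((7*(-1/5) - 1)*45)*36 = ((-7/5 - 1)*45)*36 = -12/5*45*36 = -108*36 = -3888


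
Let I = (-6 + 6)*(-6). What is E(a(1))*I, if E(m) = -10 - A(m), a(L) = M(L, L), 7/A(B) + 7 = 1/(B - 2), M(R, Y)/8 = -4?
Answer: 0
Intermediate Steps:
M(R, Y) = -32 (M(R, Y) = 8*(-4) = -32)
A(B) = 7/(-7 + 1/(-2 + B)) (A(B) = 7/(-7 + 1/(B - 2)) = 7/(-7 + 1/(-2 + B)))
a(L) = -32
E(m) = -10 - 7*(2 - m)/(-15 + 7*m)
I = 0 (I = 0*(-6) = 0)
E(a(1))*I = ((136 - 63*(-32))/(-15 + 7*(-32)))*0 = ((136 + 2016)/(-15 - 224))*0 = (2152/(-239))*0 = -1/239*2152*0 = -2152/239*0 = 0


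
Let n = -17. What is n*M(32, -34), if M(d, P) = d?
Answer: -544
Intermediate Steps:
n*M(32, -34) = -17*32 = -544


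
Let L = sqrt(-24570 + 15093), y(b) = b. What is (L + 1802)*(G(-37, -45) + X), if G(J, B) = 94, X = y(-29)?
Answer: 117130 + 1755*I*sqrt(13) ≈ 1.1713e+5 + 6327.7*I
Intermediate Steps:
X = -29
L = 27*I*sqrt(13) (L = sqrt(-9477) = 27*I*sqrt(13) ≈ 97.35*I)
(L + 1802)*(G(-37, -45) + X) = (27*I*sqrt(13) + 1802)*(94 - 29) = (1802 + 27*I*sqrt(13))*65 = 117130 + 1755*I*sqrt(13)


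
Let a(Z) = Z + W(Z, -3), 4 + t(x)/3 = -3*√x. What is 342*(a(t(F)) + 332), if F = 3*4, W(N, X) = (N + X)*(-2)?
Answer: 119700 + 6156*√3 ≈ 1.3036e+5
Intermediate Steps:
W(N, X) = -2*N - 2*X
F = 12
t(x) = -12 - 9*√x (t(x) = -12 + 3*(-3*√x) = -12 - 9*√x)
a(Z) = 6 - Z (a(Z) = Z + (-2*Z - 2*(-3)) = Z + (-2*Z + 6) = Z + (6 - 2*Z) = 6 - Z)
342*(a(t(F)) + 332) = 342*((6 - (-12 - 18*√3)) + 332) = 342*((6 + (12 + 18*√3)) + 332) = 342*((18 + 18*√3) + 332) = 342*(350 + 18*√3) = 119700 + 6156*√3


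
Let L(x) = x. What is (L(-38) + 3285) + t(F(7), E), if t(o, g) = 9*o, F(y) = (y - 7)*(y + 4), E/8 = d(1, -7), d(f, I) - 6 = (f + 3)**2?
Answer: 3247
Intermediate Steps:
d(f, I) = 6 + (3 + f)**2 (d(f, I) = 6 + (f + 3)**2 = 6 + (3 + f)**2)
E = 176 (E = 8*(6 + (3 + 1)**2) = 8*(6 + 4**2) = 8*(6 + 16) = 8*22 = 176)
F(y) = (-7 + y)*(4 + y)
(L(-38) + 3285) + t(F(7), E) = (-38 + 3285) + 9*(-28 + 7**2 - 3*7) = 3247 + 9*(-28 + 49 - 21) = 3247 + 9*0 = 3247 + 0 = 3247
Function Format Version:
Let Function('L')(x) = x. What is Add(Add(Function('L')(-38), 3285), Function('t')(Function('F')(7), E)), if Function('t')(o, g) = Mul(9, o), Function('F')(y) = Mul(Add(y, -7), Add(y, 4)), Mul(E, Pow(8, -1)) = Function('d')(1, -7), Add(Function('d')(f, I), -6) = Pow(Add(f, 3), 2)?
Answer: 3247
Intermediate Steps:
Function('d')(f, I) = Add(6, Pow(Add(3, f), 2)) (Function('d')(f, I) = Add(6, Pow(Add(f, 3), 2)) = Add(6, Pow(Add(3, f), 2)))
E = 176 (E = Mul(8, Add(6, Pow(Add(3, 1), 2))) = Mul(8, Add(6, Pow(4, 2))) = Mul(8, Add(6, 16)) = Mul(8, 22) = 176)
Function('F')(y) = Mul(Add(-7, y), Add(4, y))
Add(Add(Function('L')(-38), 3285), Function('t')(Function('F')(7), E)) = Add(Add(-38, 3285), Mul(9, Add(-28, Pow(7, 2), Mul(-3, 7)))) = Add(3247, Mul(9, Add(-28, 49, -21))) = Add(3247, Mul(9, 0)) = Add(3247, 0) = 3247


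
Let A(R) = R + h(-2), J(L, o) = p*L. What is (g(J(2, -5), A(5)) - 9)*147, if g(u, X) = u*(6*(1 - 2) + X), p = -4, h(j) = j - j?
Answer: -147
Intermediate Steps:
h(j) = 0
J(L, o) = -4*L
A(R) = R (A(R) = R + 0 = R)
g(u, X) = u*(-6 + X) (g(u, X) = u*(6*(-1) + X) = u*(-6 + X))
(g(J(2, -5), A(5)) - 9)*147 = ((-4*2)*(-6 + 5) - 9)*147 = (-8*(-1) - 9)*147 = (8 - 9)*147 = -1*147 = -147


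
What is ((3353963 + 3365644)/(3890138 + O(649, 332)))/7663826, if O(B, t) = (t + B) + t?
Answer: 6719607/29823403351526 ≈ 2.2531e-7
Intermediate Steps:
O(B, t) = B + 2*t (O(B, t) = (B + t) + t = B + 2*t)
((3353963 + 3365644)/(3890138 + O(649, 332)))/7663826 = ((3353963 + 3365644)/(3890138 + (649 + 2*332)))/7663826 = (6719607/(3890138 + (649 + 664)))*(1/7663826) = (6719607/(3890138 + 1313))*(1/7663826) = (6719607/3891451)*(1/7663826) = 6719607/29823403351526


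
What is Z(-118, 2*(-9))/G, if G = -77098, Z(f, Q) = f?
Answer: 59/38549 ≈ 0.0015305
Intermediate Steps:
Z(-118, 2*(-9))/G = -118/(-77098) = -118*(-1/77098) = 59/38549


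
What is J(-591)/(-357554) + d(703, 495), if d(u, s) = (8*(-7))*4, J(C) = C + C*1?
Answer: -40045457/178777 ≈ -224.00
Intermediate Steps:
J(C) = 2*C (J(C) = C + C = 2*C)
d(u, s) = -224 (d(u, s) = -56*4 = -224)
J(-591)/(-357554) + d(703, 495) = (2*(-591))/(-357554) - 224 = -1182*(-1/357554) - 224 = 591/178777 - 224 = -40045457/178777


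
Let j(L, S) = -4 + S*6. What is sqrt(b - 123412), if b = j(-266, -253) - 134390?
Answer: 2*I*sqrt(64831) ≈ 509.24*I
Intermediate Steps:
j(L, S) = -4 + 6*S
b = -135912 (b = (-4 + 6*(-253)) - 134390 = (-4 - 1518) - 134390 = -1522 - 134390 = -135912)
sqrt(b - 123412) = sqrt(-135912 - 123412) = sqrt(-259324) = 2*I*sqrt(64831)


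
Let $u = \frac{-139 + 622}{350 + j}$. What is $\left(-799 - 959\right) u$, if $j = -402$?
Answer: $\frac{424557}{26} \approx 16329.0$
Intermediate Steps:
$u = - \frac{483}{52}$ ($u = \frac{-139 + 622}{350 - 402} = \frac{483}{-52} = 483 \left(- \frac{1}{52}\right) = - \frac{483}{52} \approx -9.2885$)
$\left(-799 - 959\right) u = \left(-799 - 959\right) \left(- \frac{483}{52}\right) = \left(-1758\right) \left(- \frac{483}{52}\right) = \frac{424557}{26}$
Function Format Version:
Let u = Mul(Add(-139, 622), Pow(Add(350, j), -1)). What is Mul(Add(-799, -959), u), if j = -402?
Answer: Rational(424557, 26) ≈ 16329.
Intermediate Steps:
u = Rational(-483, 52) (u = Mul(Add(-139, 622), Pow(Add(350, -402), -1)) = Mul(483, Pow(-52, -1)) = Mul(483, Rational(-1, 52)) = Rational(-483, 52) ≈ -9.2885)
Mul(Add(-799, -959), u) = Mul(Add(-799, -959), Rational(-483, 52)) = Mul(-1758, Rational(-483, 52)) = Rational(424557, 26)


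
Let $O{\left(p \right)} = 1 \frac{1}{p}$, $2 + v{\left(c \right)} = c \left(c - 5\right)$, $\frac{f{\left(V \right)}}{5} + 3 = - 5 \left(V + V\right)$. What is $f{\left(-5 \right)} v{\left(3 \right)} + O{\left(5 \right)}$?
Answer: $- \frac{9399}{5} \approx -1879.8$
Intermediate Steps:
$f{\left(V \right)} = -15 - 50 V$ ($f{\left(V \right)} = -15 + 5 \left(- 5 \left(V + V\right)\right) = -15 + 5 \left(- 5 \cdot 2 V\right) = -15 + 5 \left(- 10 V\right) = -15 - 50 V$)
$v{\left(c \right)} = -2 + c \left(-5 + c\right)$ ($v{\left(c \right)} = -2 + c \left(c - 5\right) = -2 + c \left(-5 + c\right)$)
$O{\left(p \right)} = \frac{1}{p}$
$f{\left(-5 \right)} v{\left(3 \right)} + O{\left(5 \right)} = \left(-15 - -250\right) \left(-2 + 3^{2} - 15\right) + \frac{1}{5} = \left(-15 + 250\right) \left(-2 + 9 - 15\right) + \frac{1}{5} = 235 \left(-8\right) + \frac{1}{5} = -1880 + \frac{1}{5} = - \frac{9399}{5}$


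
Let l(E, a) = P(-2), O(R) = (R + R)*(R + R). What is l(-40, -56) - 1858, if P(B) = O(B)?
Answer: -1842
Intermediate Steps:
O(R) = 4*R² (O(R) = (2*R)*(2*R) = 4*R²)
P(B) = 4*B²
l(E, a) = 16 (l(E, a) = 4*(-2)² = 4*4 = 16)
l(-40, -56) - 1858 = 16 - 1858 = -1842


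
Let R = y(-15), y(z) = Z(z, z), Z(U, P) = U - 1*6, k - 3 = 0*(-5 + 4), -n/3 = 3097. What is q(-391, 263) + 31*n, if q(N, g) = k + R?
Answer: -288039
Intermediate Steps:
n = -9291 (n = -3*3097 = -9291)
k = 3 (k = 3 + 0*(-5 + 4) = 3 + 0*(-1) = 3 + 0 = 3)
Z(U, P) = -6 + U (Z(U, P) = U - 6 = -6 + U)
y(z) = -6 + z
R = -21 (R = -6 - 15 = -21)
q(N, g) = -18 (q(N, g) = 3 - 21 = -18)
q(-391, 263) + 31*n = -18 + 31*(-9291) = -18 - 288021 = -288039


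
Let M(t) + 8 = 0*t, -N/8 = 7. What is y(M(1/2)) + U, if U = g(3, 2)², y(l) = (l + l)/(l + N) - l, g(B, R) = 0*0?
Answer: 33/4 ≈ 8.2500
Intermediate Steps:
N = -56 (N = -8*7 = -56)
g(B, R) = 0
M(t) = -8 (M(t) = -8 + 0*t = -8 + 0 = -8)
y(l) = -l + 2*l/(-56 + l) (y(l) = (l + l)/(l - 56) - l = (2*l)/(-56 + l) - l = 2*l/(-56 + l) - l = -l + 2*l/(-56 + l))
U = 0 (U = 0² = 0)
y(M(1/2)) + U = -8*(58 - 1*(-8))/(-56 - 8) + 0 = -8*(58 + 8)/(-64) + 0 = -8*(-1/64)*66 + 0 = 33/4 + 0 = 33/4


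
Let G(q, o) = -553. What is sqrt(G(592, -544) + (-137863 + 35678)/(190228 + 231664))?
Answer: I*sqrt(24618290607053)/210946 ≈ 23.521*I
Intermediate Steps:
sqrt(G(592, -544) + (-137863 + 35678)/(190228 + 231664)) = sqrt(-553 + (-137863 + 35678)/(190228 + 231664)) = sqrt(-553 - 102185/421892) = sqrt(-233408461/421892) = I*sqrt(24618290607053)/210946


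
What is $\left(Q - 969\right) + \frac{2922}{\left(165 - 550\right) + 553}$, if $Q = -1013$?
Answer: $- \frac{55009}{28} \approx -1964.6$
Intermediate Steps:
$\left(Q - 969\right) + \frac{2922}{\left(165 - 550\right) + 553} = \left(-1013 - 969\right) + \frac{2922}{\left(165 - 550\right) + 553} = -1982 + \frac{2922}{-385 + 553} = -1982 + \frac{2922}{168} = -1982 + 2922 \cdot \frac{1}{168} = -1982 + \frac{487}{28} = - \frac{55009}{28}$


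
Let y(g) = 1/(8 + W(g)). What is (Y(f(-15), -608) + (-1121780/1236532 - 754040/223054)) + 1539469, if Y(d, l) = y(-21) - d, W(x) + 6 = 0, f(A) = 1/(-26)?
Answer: 4825058618453323/3134243281 ≈ 1.5395e+6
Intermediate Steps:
f(A) = -1/26
W(x) = -6 (W(x) = -6 + 0 = -6)
y(g) = 1/2 (y(g) = 1/(8 - 6) = 1/2)
Y(d, l) = 1/2 - d
(Y(f(-15), -608) + (-1121780/1236532 - 754040/223054)) + 1539469 = ((1/2 - 1*(-1/26)) + (-1121780/1236532 - 754040/223054)) + 1539469 = ((1/2 + 1/26) + (-1121780*1/1236532 - 754040*1/223054)) + 1539469 = (7/13 + (-25495/28103 - 377020/111527)) + 1539469 = (7/13 - 13438773925/3134243281) + 1539469 = -11751104466/3134243281 + 1539469 = 4825058618453323/3134243281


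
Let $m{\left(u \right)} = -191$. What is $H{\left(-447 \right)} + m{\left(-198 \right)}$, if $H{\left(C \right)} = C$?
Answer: $-638$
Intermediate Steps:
$H{\left(-447 \right)} + m{\left(-198 \right)} = -447 - 191 = -638$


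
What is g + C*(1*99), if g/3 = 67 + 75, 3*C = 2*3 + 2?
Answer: 690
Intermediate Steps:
C = 8/3 (C = (2*3 + 2)/3 = (6 + 2)/3 = (⅓)*8 = 8/3 ≈ 2.6667)
g = 426 (g = 3*(67 + 75) = 3*142 = 426)
g + C*(1*99) = 426 + 8*(1*99)/3 = 426 + (8/3)*99 = 426 + 264 = 690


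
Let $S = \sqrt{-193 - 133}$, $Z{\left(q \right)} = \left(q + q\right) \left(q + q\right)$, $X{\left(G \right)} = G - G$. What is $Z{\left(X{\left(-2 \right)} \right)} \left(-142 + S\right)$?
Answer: $0$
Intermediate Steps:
$X{\left(G \right)} = 0$
$Z{\left(q \right)} = 4 q^{2}$ ($Z{\left(q \right)} = 2 q 2 q = 4 q^{2}$)
$S = i \sqrt{326}$ ($S = \sqrt{-193 - 133} = \sqrt{-326} = i \sqrt{326} \approx 18.055 i$)
$Z{\left(X{\left(-2 \right)} \right)} \left(-142 + S\right) = 4 \cdot 0^{2} \left(-142 + i \sqrt{326}\right) = 4 \cdot 0 \left(-142 + i \sqrt{326}\right) = 0 \left(-142 + i \sqrt{326}\right) = 0$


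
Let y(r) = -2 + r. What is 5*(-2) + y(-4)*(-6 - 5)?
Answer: 56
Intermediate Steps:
5*(-2) + y(-4)*(-6 - 5) = 5*(-2) + (-2 - 4)*(-6 - 5) = -10 - 6*(-11) = -10 + 66 = 56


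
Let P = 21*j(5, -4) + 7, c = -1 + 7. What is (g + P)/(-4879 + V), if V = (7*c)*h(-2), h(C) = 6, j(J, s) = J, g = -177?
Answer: 65/4627 ≈ 0.014048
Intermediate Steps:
c = 6
P = 112 (P = 21*5 + 7 = 105 + 7 = 112)
V = 252 (V = (7*6)*6 = 42*6 = 252)
(g + P)/(-4879 + V) = (-177 + 112)/(-4879 + 252) = -65/(-4627) = -65*(-1/4627) = 65/4627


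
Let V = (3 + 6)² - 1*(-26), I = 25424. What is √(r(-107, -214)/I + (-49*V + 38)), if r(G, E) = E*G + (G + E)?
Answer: I*√210239546027/6356 ≈ 72.14*I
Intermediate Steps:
r(G, E) = E + G + E*G (r(G, E) = E*G + (E + G) = E + G + E*G)
V = 107 (V = 9² + 26 = 81 + 26 = 107)
√(r(-107, -214)/I + (-49*V + 38)) = √((-214 - 107 - 214*(-107))/25424 + (-49*107 + 38)) = √((-214 - 107 + 22898)*(1/25424) + (-5243 + 38)) = √(22577*(1/25424) - 5205) = √(22577/25424 - 5205) = √(-132309343/25424) = I*√210239546027/6356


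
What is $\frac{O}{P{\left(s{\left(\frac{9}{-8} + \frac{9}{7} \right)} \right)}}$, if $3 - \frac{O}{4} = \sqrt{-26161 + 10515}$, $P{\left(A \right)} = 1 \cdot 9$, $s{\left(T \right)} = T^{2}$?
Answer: $\frac{4}{3} - \frac{4 i \sqrt{15646}}{9} \approx 1.3333 - 55.593 i$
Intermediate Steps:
$P{\left(A \right)} = 9$
$O = 12 - 4 i \sqrt{15646}$ ($O = 12 - 4 \sqrt{-26161 + 10515} = 12 - 4 \sqrt{-15646} = 12 - 4 i \sqrt{15646} \approx 12.0 - 500.34 i$)
$\frac{O}{P{\left(s{\left(\frac{9}{-8} + \frac{9}{7} \right)} \right)}} = \frac{12 - 4 i \sqrt{15646}}{9} = \left(12 - 4 i \sqrt{15646}\right) \frac{1}{9} = \frac{4}{3} - \frac{4 i \sqrt{15646}}{9}$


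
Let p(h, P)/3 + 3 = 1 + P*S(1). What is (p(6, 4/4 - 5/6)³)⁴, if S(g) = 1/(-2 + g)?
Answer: 23298085122481/4096 ≈ 5.6880e+9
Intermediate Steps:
p(h, P) = -6 - 3*P (p(h, P) = -9 + 3*(1 + P/(-2 + 1)) = -9 + 3*(1 + P/(-1)) = -9 + 3*(1 + P*(-1)) = -9 + 3*(1 - P) = -9 + (3 - 3*P) = -6 - 3*P)
(p(6, 4/4 - 5/6)³)⁴ = ((-6 - 3*(4/4 - 5/6))³)⁴ = ((-6 - 3*(4*(¼) - 5*⅙))³)⁴ = ((-6 - 3*(1 - ⅚))³)⁴ = ((-6 - 3*⅙)³)⁴ = ((-6 - ½)³)⁴ = ((-13/2)³)⁴ = (-2197/8)⁴ = 23298085122481/4096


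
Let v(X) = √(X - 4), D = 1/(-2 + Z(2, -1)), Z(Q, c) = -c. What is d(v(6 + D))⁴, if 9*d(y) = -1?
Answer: 1/6561 ≈ 0.00015242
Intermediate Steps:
D = -1 (D = 1/(-2 - 1*(-1)) = 1/(-2 + 1) = 1/(-1) = -1)
v(X) = √(-4 + X)
d(y) = -⅑ (d(y) = (⅑)*(-1) = -⅑)
d(v(6 + D))⁴ = (-⅑)⁴ = 1/6561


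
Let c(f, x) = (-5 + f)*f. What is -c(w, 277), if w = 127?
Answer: -15494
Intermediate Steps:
c(f, x) = f*(-5 + f)
-c(w, 277) = -127*(-5 + 127) = -127*122 = -1*15494 = -15494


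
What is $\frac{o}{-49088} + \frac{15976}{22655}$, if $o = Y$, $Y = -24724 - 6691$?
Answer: $\frac{1495936713}{1112088640} \approx 1.3452$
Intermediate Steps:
$Y = -31415$ ($Y = -24724 - 6691 = -31415$)
$o = -31415$
$\frac{o}{-49088} + \frac{15976}{22655} = - \frac{31415}{-49088} + \frac{15976}{22655} = \left(-31415\right) \left(- \frac{1}{49088}\right) + 15976 \cdot \frac{1}{22655} = \frac{31415}{49088} + \frac{15976}{22655} = \frac{1495936713}{1112088640}$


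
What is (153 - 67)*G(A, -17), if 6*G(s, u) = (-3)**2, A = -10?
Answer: 129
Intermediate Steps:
G(s, u) = 3/2 (G(s, u) = (1/6)*(-3)**2 = (1/6)*9 = 3/2)
(153 - 67)*G(A, -17) = (153 - 67)*(3/2) = 86*(3/2) = 129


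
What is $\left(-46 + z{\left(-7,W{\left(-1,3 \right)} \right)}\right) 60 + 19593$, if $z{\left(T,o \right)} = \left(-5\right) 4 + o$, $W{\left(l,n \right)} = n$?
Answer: $15813$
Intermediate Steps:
$z{\left(T,o \right)} = -20 + o$
$\left(-46 + z{\left(-7,W{\left(-1,3 \right)} \right)}\right) 60 + 19593 = \left(-46 + \left(-20 + 3\right)\right) 60 + 19593 = \left(-46 - 17\right) 60 + 19593 = \left(-63\right) 60 + 19593 = -3780 + 19593 = 15813$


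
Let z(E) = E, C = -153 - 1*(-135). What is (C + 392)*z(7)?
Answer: 2618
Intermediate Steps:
C = -18 (C = -153 + 135 = -18)
(C + 392)*z(7) = (-18 + 392)*7 = 374*7 = 2618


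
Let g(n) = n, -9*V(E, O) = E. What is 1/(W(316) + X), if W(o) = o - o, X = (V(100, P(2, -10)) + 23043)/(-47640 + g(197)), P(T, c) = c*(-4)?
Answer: -426987/207287 ≈ -2.0599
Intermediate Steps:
P(T, c) = -4*c
V(E, O) = -E/9
X = -207287/426987 (X = (-⅑*100 + 23043)/(-47640 + 197) = (-100/9 + 23043)/(-47443) = (207287/9)*(-1/47443) = -207287/426987 ≈ -0.48546)
W(o) = 0
1/(W(316) + X) = 1/(0 - 207287/426987) = 1/(-207287/426987) = -426987/207287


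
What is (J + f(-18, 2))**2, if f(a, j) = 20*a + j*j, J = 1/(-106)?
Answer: 1424081169/11236 ≈ 1.2674e+5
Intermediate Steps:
J = -1/106 ≈ -0.0094340
f(a, j) = j**2 + 20*a (f(a, j) = 20*a + j**2 = j**2 + 20*a)
(J + f(-18, 2))**2 = (-1/106 + (2**2 + 20*(-18)))**2 = (-1/106 + (4 - 360))**2 = (-1/106 - 356)**2 = (-37737/106)**2 = 1424081169/11236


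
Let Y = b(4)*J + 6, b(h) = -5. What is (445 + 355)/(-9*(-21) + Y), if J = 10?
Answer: 160/29 ≈ 5.5172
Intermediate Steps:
Y = -44 (Y = -5*10 + 6 = -50 + 6 = -44)
(445 + 355)/(-9*(-21) + Y) = (445 + 355)/(-9*(-21) - 44) = 800/(189 - 44) = 800/145 = 800*(1/145) = 160/29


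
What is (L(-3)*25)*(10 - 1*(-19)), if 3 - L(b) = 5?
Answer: -1450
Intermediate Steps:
L(b) = -2 (L(b) = 3 - 1*5 = 3 - 5 = -2)
(L(-3)*25)*(10 - 1*(-19)) = (-2*25)*(10 - 1*(-19)) = -50*(10 + 19) = -50*29 = -1450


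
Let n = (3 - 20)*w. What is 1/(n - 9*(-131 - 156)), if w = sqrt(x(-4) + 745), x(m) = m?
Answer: 861/2152580 + 17*sqrt(741)/6457740 ≈ 0.00047165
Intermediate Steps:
w = sqrt(741) (w = sqrt(-4 + 745) = sqrt(741) ≈ 27.221)
n = -17*sqrt(741) (n = (3 - 20)*sqrt(741) = -17*sqrt(741) ≈ -462.76)
1/(n - 9*(-131 - 156)) = 1/(-17*sqrt(741) - 9*(-131 - 156)) = 1/(-17*sqrt(741) - 9*(-287)) = 1/(-17*sqrt(741) + 2583) = 1/(2583 - 17*sqrt(741))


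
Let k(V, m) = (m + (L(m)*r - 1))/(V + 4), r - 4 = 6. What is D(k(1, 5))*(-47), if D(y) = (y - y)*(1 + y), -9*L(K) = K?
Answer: 0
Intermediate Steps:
r = 10 (r = 4 + 6 = 10)
L(K) = -K/9
k(V, m) = (-1 - m/9)/(4 + V) (k(V, m) = (m + (-m/9*10 - 1))/(V + 4) = (m + (-10*m/9 - 1))/(4 + V) = (m + (-1 - 10*m/9))/(4 + V) = (-1 - m/9)/(4 + V))
D(y) = 0 (D(y) = 0*(1 + y) = 0)
D(k(1, 5))*(-47) = 0*(-47) = 0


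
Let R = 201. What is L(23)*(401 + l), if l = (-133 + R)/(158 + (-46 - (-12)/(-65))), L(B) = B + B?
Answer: 1459444/79 ≈ 18474.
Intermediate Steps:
L(B) = 2*B
l = 1105/1817 (l = (-133 + 201)/(158 + (-46 - (-12)/(-65))) = 68/(158 + (-46 - (-12)*(-1)/65)) = 68/(158 + (-46 - 1*12/65)) = 68/(158 + (-46 - 12/65)) = 68/(158 - 3002/65) = 68/(7268/65) = 68*(65/7268) = 1105/1817 ≈ 0.60814)
L(23)*(401 + l) = (2*23)*(401 + 1105/1817) = 46*(729722/1817) = 1459444/79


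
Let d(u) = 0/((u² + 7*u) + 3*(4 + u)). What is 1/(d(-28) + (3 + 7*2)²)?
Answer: 1/289 ≈ 0.0034602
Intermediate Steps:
d(u) = 0 (d(u) = 0/((u² + 7*u) + (12 + 3*u)) = 0/(12 + u² + 10*u) = 0)
1/(d(-28) + (3 + 7*2)²) = 1/(0 + (3 + 7*2)²) = 1/(0 + (3 + 14)²) = 1/(0 + 17²) = 1/(0 + 289) = 1/289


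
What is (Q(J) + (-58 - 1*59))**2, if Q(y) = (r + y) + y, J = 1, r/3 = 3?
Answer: 11236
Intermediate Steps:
r = 9 (r = 3*3 = 9)
Q(y) = 9 + 2*y (Q(y) = (9 + y) + y = 9 + 2*y)
(Q(J) + (-58 - 1*59))**2 = ((9 + 2*1) + (-58 - 1*59))**2 = ((9 + 2) + (-58 - 59))**2 = (11 - 117)**2 = (-106)**2 = 11236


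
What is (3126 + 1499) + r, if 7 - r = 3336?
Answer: 1296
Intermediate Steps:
r = -3329 (r = 7 - 1*3336 = 7 - 3336 = -3329)
(3126 + 1499) + r = (3126 + 1499) - 3329 = 4625 - 3329 = 1296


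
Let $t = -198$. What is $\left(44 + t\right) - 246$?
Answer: $-400$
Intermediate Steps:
$\left(44 + t\right) - 246 = \left(44 - 198\right) - 246 = -154 - 246 = -400$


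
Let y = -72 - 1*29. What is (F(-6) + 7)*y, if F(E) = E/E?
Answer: -808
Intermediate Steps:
y = -101 (y = -72 - 29 = -101)
F(E) = 1
(F(-6) + 7)*y = (1 + 7)*(-101) = 8*(-101) = -808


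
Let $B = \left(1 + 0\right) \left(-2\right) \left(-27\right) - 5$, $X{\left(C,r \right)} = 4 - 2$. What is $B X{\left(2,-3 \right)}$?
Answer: $98$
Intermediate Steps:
$X{\left(C,r \right)} = 2$ ($X{\left(C,r \right)} = 4 - 2 = 2$)
$B = 49$ ($B = 1 \left(-2\right) \left(-27\right) - 5 = \left(-2\right) \left(-27\right) - 5 = 54 - 5 = 49$)
$B X{\left(2,-3 \right)} = 49 \cdot 2 = 98$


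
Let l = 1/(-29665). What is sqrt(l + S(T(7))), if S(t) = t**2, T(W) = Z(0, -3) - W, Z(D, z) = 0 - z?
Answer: sqrt(14080165935)/29665 ≈ 4.0000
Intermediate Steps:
Z(D, z) = -z
T(W) = 3 - W (T(W) = -1*(-3) - W = 3 - W)
l = -1/29665 ≈ -3.3710e-5
sqrt(l + S(T(7))) = sqrt(-1/29665 + (3 - 1*7)**2) = sqrt(-1/29665 + (3 - 7)**2) = sqrt(-1/29665 + (-4)**2) = sqrt(-1/29665 + 16) = sqrt(474639/29665) = sqrt(14080165935)/29665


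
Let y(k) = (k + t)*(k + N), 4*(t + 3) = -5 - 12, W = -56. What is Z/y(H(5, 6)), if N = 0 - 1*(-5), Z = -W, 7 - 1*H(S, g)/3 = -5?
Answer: 224/4715 ≈ 0.047508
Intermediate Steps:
H(S, g) = 36 (H(S, g) = 21 - 3*(-5) = 21 + 15 = 36)
Z = 56 (Z = -1*(-56) = 56)
t = -29/4 (t = -3 + (-5 - 12)/4 = -3 + (¼)*(-17) = -3 - 17/4 = -29/4 ≈ -7.2500)
N = 5 (N = 0 + 5 = 5)
y(k) = (5 + k)*(-29/4 + k) (y(k) = (k - 29/4)*(k + 5) = (-29/4 + k)*(5 + k) = (5 + k)*(-29/4 + k))
Z/y(H(5, 6)) = 56/(-145/4 + 36² - 9/4*36) = 56/(-145/4 + 1296 - 81) = 56/(4715/4) = 56*(4/4715) = 224/4715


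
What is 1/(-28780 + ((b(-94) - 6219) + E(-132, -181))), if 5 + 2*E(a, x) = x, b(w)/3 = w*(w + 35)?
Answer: -1/18454 ≈ -5.4189e-5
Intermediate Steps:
b(w) = 3*w*(35 + w) (b(w) = 3*(w*(w + 35)) = 3*(w*(35 + w)) = 3*w*(35 + w))
E(a, x) = -5/2 + x/2
1/(-28780 + ((b(-94) - 6219) + E(-132, -181))) = 1/(-28780 + ((3*(-94)*(35 - 94) - 6219) + (-5/2 + (½)*(-181)))) = 1/(-28780 + ((3*(-94)*(-59) - 6219) + (-5/2 - 181/2))) = 1/(-28780 + ((16638 - 6219) - 93)) = 1/(-28780 + (10419 - 93)) = 1/(-28780 + 10326) = 1/(-18454) = -1/18454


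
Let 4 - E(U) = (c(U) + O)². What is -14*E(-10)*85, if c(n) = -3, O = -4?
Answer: 53550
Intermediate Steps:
E(U) = -45 (E(U) = 4 - (-3 - 4)² = 4 - 1*(-7)² = 4 - 1*49 = 4 - 49 = -45)
-14*E(-10)*85 = -14*(-45)*85 = 630*85 = 53550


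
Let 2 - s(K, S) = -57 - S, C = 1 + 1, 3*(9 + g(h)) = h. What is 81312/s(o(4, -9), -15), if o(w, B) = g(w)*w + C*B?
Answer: 1848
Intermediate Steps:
g(h) = -9 + h/3
C = 2
o(w, B) = 2*B + w*(-9 + w/3) (o(w, B) = (-9 + w/3)*w + 2*B = w*(-9 + w/3) + 2*B = 2*B + w*(-9 + w/3))
s(K, S) = 59 + S (s(K, S) = 2 - (-57 - S) = 2 + (57 + S) = 59 + S)
81312/s(o(4, -9), -15) = 81312/(59 - 15) = 81312/44 = 81312*(1/44) = 1848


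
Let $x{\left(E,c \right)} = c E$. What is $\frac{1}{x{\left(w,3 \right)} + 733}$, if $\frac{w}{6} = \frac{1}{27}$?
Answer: $\frac{3}{2201} \approx 0.001363$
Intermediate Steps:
$w = \frac{2}{9}$ ($w = \frac{6}{27} = 6 \cdot \frac{1}{27} = \frac{2}{9} \approx 0.22222$)
$x{\left(E,c \right)} = E c$
$\frac{1}{x{\left(w,3 \right)} + 733} = \frac{1}{\frac{2}{9} \cdot 3 + 733} = \frac{1}{\frac{2}{3} + 733} = \frac{1}{\frac{2201}{3}} = \frac{3}{2201}$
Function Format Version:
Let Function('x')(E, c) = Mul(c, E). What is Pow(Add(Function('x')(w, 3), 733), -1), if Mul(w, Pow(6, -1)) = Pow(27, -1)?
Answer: Rational(3, 2201) ≈ 0.0013630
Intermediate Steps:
w = Rational(2, 9) (w = Mul(6, Pow(27, -1)) = Mul(6, Rational(1, 27)) = Rational(2, 9) ≈ 0.22222)
Function('x')(E, c) = Mul(E, c)
Pow(Add(Function('x')(w, 3), 733), -1) = Pow(Add(Mul(Rational(2, 9), 3), 733), -1) = Pow(Add(Rational(2, 3), 733), -1) = Pow(Rational(2201, 3), -1) = Rational(3, 2201)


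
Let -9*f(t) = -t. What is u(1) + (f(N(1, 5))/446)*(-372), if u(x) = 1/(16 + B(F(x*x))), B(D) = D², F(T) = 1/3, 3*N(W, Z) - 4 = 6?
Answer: -71837/291015 ≈ -0.24685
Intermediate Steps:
N(W, Z) = 10/3 (N(W, Z) = 4/3 + (⅓)*6 = 4/3 + 2 = 10/3)
f(t) = t/9 (f(t) = -(-1)*t/9 = t/9)
F(T) = ⅓
u(x) = 9/145 (u(x) = 1/(16 + (⅓)²) = 1/(16 + ⅑) = 1/(145/9) = 9/145)
u(1) + (f(N(1, 5))/446)*(-372) = 9/145 + (((⅑)*(10/3))/446)*(-372) = 9/145 + ((10/27)*(1/446))*(-372) = 9/145 + (5/6021)*(-372) = 9/145 - 620/2007 = -71837/291015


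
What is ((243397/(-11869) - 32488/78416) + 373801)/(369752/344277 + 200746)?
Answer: 104692832908981965/56227661852145004 ≈ 1.8619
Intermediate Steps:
((243397/(-11869) - 32488/78416) + 373801)/(369752/344277 + 200746) = ((243397*(-1/11869) - 32488*1/78416) + 373801)/(369752*(1/344277) + 200746) = ((-22127/1079 - 4061/9802) + 373801)/(369752/344277 + 200746) = (-17020821/813566 + 373801)/(69112600394/344277) = (304094763545/813566)*(344277/69112600394) = 104692832908981965/56227661852145004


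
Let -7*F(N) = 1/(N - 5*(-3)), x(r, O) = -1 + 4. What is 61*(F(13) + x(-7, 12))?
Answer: 35807/196 ≈ 182.69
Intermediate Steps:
x(r, O) = 3
F(N) = -1/(7*(15 + N)) (F(N) = -1/(7*(N - 5*(-3))) = -1/(7*(N + 15)) = -1/(7*(15 + N)))
61*(F(13) + x(-7, 12)) = 61*(-1/(105 + 7*13) + 3) = 61*(-1/(105 + 91) + 3) = 61*(-1/196 + 3) = 61*(587/196) = 35807/196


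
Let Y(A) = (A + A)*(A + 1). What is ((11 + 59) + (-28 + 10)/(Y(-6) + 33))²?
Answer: 4682896/961 ≈ 4872.9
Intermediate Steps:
Y(A) = 2*A*(1 + A) (Y(A) = (2*A)*(1 + A) = 2*A*(1 + A))
((11 + 59) + (-28 + 10)/(Y(-6) + 33))² = ((11 + 59) + (-28 + 10)/(2*(-6)*(1 - 6) + 33))² = (70 - 18/(2*(-6)*(-5) + 33))² = (70 - 18/(60 + 33))² = (70 - 18/93)² = (70 - 18*1/93)² = (70 - 6/31)² = (2164/31)² = 4682896/961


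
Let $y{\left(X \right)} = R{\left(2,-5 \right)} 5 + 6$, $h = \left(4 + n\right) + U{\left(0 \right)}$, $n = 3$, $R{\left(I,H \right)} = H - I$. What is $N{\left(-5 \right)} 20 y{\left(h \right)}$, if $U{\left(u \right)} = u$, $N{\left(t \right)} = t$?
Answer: $2900$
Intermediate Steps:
$h = 7$ ($h = \left(4 + 3\right) + 0 = 7 + 0 = 7$)
$y{\left(X \right)} = -29$ ($y{\left(X \right)} = \left(-5 - 2\right) 5 + 6 = \left(-7\right) 5 + 6 = -35 + 6 = -29$)
$N{\left(-5 \right)} 20 y{\left(h \right)} = \left(-5\right) 20 \left(-29\right) = \left(-100\right) \left(-29\right) = 2900$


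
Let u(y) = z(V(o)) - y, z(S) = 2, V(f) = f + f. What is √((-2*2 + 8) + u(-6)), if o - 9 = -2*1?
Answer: 2*√3 ≈ 3.4641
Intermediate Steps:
o = 7 (o = 9 - 2*1 = 9 - 2 = 7)
V(f) = 2*f
u(y) = 2 - y
√((-2*2 + 8) + u(-6)) = √((-2*2 + 8) + (2 - 1*(-6))) = √((-4 + 8) + (2 + 6)) = √(4 + 8) = √12 = 2*√3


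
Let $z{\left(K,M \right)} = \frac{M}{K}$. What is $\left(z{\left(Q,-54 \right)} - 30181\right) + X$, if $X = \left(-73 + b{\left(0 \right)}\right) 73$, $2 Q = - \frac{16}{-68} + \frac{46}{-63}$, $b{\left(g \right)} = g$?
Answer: $- \frac{9352316}{265} \approx -35292.0$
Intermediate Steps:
$Q = - \frac{265}{1071}$ ($Q = \frac{- \frac{16}{-68} + \frac{46}{-63}}{2} = \frac{\left(-16\right) \left(- \frac{1}{68}\right) + 46 \left(- \frac{1}{63}\right)}{2} = \frac{\frac{4}{17} - \frac{46}{63}}{2} = \frac{1}{2} \left(- \frac{530}{1071}\right) = - \frac{265}{1071} \approx -0.24743$)
$X = -5329$ ($X = \left(-73 + 0\right) 73 = \left(-73\right) 73 = -5329$)
$\left(z{\left(Q,-54 \right)} - 30181\right) + X = \left(- \frac{54}{- \frac{265}{1071}} - 30181\right) - 5329 = \left(\left(-54\right) \left(- \frac{1071}{265}\right) - 30181\right) - 5329 = \left(\frac{57834}{265} - 30181\right) - 5329 = - \frac{7940131}{265} - 5329 = - \frac{9352316}{265}$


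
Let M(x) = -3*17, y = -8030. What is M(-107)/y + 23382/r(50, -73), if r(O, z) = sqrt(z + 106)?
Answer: 51/8030 + 7794*sqrt(33)/11 ≈ 4070.3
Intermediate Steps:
r(O, z) = sqrt(106 + z)
M(x) = -51
M(-107)/y + 23382/r(50, -73) = -51/(-8030) + 23382/(sqrt(106 - 73)) = -51*(-1/8030) + 23382/(sqrt(33)) = 51/8030 + 23382*(sqrt(33)/33) = 51/8030 + 7794*sqrt(33)/11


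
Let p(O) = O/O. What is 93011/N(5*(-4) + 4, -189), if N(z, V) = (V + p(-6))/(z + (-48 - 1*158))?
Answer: 10324221/94 ≈ 1.0983e+5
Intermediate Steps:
p(O) = 1
N(z, V) = (1 + V)/(-206 + z) (N(z, V) = (V + 1)/(z + (-48 - 1*158)) = (1 + V)/(z + (-48 - 158)) = (1 + V)/(z - 206) = (1 + V)/(-206 + z))
93011/N(5*(-4) + 4, -189) = 93011/(((1 - 189)/(-206 + (5*(-4) + 4)))) = 93011/((-188/(-206 + (-20 + 4)))) = 93011/((-188/(-206 - 16))) = 93011/((-188/(-222))) = 93011/((-1/222*(-188))) = 93011/(94/111) = 93011*(111/94) = 10324221/94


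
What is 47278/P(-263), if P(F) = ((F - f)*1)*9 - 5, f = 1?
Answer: -47278/2381 ≈ -19.856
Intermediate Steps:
P(F) = -14 + 9*F (P(F) = ((F - 1*1)*1)*9 - 5 = ((F - 1)*1)*9 - 5 = ((-1 + F)*1)*9 - 5 = (-1 + F)*9 - 5 = (-9 + 9*F) - 5 = -14 + 9*F)
47278/P(-263) = 47278/(-14 + 9*(-263)) = 47278/(-14 - 2367) = 47278/(-2381) = 47278*(-1/2381) = -47278/2381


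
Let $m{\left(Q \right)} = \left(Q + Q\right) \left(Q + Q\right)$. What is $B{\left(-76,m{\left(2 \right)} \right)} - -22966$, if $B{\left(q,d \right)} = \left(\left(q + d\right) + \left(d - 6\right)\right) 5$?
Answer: $22716$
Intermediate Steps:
$m{\left(Q \right)} = 4 Q^{2}$ ($m{\left(Q \right)} = 2 Q 2 Q = 4 Q^{2}$)
$B{\left(q,d \right)} = -30 + 5 q + 10 d$ ($B{\left(q,d \right)} = \left(\left(d + q\right) + \left(-6 + d\right)\right) 5 = \left(-6 + q + 2 d\right) 5 = -30 + 5 q + 10 d$)
$B{\left(-76,m{\left(2 \right)} \right)} - -22966 = \left(-30 + 5 \left(-76\right) + 10 \cdot 4 \cdot 2^{2}\right) - -22966 = \left(-30 - 380 + 10 \cdot 4 \cdot 4\right) + 22966 = \left(-30 - 380 + 10 \cdot 16\right) + 22966 = \left(-30 - 380 + 160\right) + 22966 = -250 + 22966 = 22716$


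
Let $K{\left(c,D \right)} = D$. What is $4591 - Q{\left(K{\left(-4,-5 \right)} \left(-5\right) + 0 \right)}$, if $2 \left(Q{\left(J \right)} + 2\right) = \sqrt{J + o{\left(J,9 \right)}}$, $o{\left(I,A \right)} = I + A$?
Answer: $4593 - \frac{\sqrt{59}}{2} \approx 4589.2$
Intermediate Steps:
$o{\left(I,A \right)} = A + I$
$Q{\left(J \right)} = -2 + \frac{\sqrt{9 + 2 J}}{2}$ ($Q{\left(J \right)} = -2 + \frac{\sqrt{J + \left(9 + J\right)}}{2} = -2 + \frac{\sqrt{9 + 2 J}}{2}$)
$4591 - Q{\left(K{\left(-4,-5 \right)} \left(-5\right) + 0 \right)} = 4591 - \left(-2 + \frac{\sqrt{9 + 2 \left(\left(-5\right) \left(-5\right) + 0\right)}}{2}\right) = 4591 - \left(-2 + \frac{\sqrt{9 + 2 \left(25 + 0\right)}}{2}\right) = 4591 - \left(-2 + \frac{\sqrt{9 + 2 \cdot 25}}{2}\right) = 4591 - \left(-2 + \frac{\sqrt{9 + 50}}{2}\right) = 4591 - \left(-2 + \frac{\sqrt{59}}{2}\right) = 4591 + \left(2 - \frac{\sqrt{59}}{2}\right) = 4593 - \frac{\sqrt{59}}{2}$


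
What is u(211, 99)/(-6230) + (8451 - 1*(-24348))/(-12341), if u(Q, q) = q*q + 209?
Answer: -4683874/1098349 ≈ -4.2645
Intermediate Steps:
u(Q, q) = 209 + q² (u(Q, q) = q² + 209 = 209 + q²)
u(211, 99)/(-6230) + (8451 - 1*(-24348))/(-12341) = (209 + 99²)/(-6230) + (8451 - 1*(-24348))/(-12341) = (209 + 9801)*(-1/6230) + (8451 + 24348)*(-1/12341) = 10010*(-1/6230) + 32799*(-1/12341) = -143/89 - 32799/12341 = -4683874/1098349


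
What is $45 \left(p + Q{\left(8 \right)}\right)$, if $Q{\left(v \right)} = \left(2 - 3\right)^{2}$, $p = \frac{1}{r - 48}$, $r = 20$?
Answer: $\frac{1215}{28} \approx 43.393$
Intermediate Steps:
$p = - \frac{1}{28}$ ($p = \frac{1}{20 - 48} = \frac{1}{-28} = - \frac{1}{28} \approx -0.035714$)
$Q{\left(v \right)} = 1$ ($Q{\left(v \right)} = \left(-1\right)^{2} = 1$)
$45 \left(p + Q{\left(8 \right)}\right) = 45 \left(- \frac{1}{28} + 1\right) = 45 \cdot \frac{27}{28} = \frac{1215}{28}$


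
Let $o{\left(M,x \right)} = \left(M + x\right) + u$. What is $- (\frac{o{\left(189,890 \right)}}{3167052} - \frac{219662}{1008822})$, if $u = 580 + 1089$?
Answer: $\frac{28871197232}{133124655531} \approx 0.21687$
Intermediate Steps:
$u = 1669$
$o{\left(M,x \right)} = 1669 + M + x$ ($o{\left(M,x \right)} = \left(M + x\right) + 1669 = 1669 + M + x$)
$- (\frac{o{\left(189,890 \right)}}{3167052} - \frac{219662}{1008822}) = - (\frac{1669 + 189 + 890}{3167052} - \frac{219662}{1008822}) = - (2748 \cdot \frac{1}{3167052} - \frac{109831}{504411}) = - (\frac{229}{263921} - \frac{109831}{504411}) = \left(-1\right) \left(- \frac{28871197232}{133124655531}\right) = \frac{28871197232}{133124655531}$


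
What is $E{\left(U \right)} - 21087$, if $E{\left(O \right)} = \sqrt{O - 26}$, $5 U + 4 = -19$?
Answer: $-21087 + \frac{3 i \sqrt{85}}{5} \approx -21087.0 + 5.5317 i$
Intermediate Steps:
$U = - \frac{23}{5}$ ($U = - \frac{4}{5} + \frac{1}{5} \left(-19\right) = - \frac{4}{5} - \frac{19}{5} = - \frac{23}{5} \approx -4.6$)
$E{\left(O \right)} = \sqrt{-26 + O}$
$E{\left(U \right)} - 21087 = \sqrt{-26 - \frac{23}{5}} - 21087 = \sqrt{- \frac{153}{5}} - 21087 = \frac{3 i \sqrt{85}}{5} - 21087 = -21087 + \frac{3 i \sqrt{85}}{5}$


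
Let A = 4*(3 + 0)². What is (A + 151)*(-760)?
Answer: -142120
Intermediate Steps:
A = 36 (A = 4*3² = 4*9 = 36)
(A + 151)*(-760) = (36 + 151)*(-760) = 187*(-760) = -142120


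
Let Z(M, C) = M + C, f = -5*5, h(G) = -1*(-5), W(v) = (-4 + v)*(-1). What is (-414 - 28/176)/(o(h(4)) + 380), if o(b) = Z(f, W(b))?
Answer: -18223/15576 ≈ -1.1699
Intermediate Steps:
W(v) = 4 - v
h(G) = 5
f = -25
Z(M, C) = C + M
o(b) = -21 - b (o(b) = (4 - b) - 25 = -21 - b)
(-414 - 28/176)/(o(h(4)) + 380) = (-414 - 28/176)/((-21 - 1*5) + 380) = (-414 - 28*1/176)/((-21 - 5) + 380) = (-414 - 7/44)/(-26 + 380) = -18223/44/354 = -18223/44*1/354 = -18223/15576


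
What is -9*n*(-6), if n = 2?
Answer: 108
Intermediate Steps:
-9*n*(-6) = -9*2*(-6) = -18*(-6) = 108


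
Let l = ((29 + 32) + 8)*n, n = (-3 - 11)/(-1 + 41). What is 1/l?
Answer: -20/483 ≈ -0.041408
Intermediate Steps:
n = -7/20 (n = -14/40 = -14*1/40 = -7/20 ≈ -0.35000)
l = -483/20 (l = ((29 + 32) + 8)*(-7/20) = (61 + 8)*(-7/20) = 69*(-7/20) = -483/20 ≈ -24.150)
1/l = 1/(-483/20) = -20/483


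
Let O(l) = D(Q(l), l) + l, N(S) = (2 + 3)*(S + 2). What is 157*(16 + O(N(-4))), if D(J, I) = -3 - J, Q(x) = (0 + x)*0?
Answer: 471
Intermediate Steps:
Q(x) = 0 (Q(x) = x*0 = 0)
N(S) = 10 + 5*S (N(S) = 5*(2 + S) = 10 + 5*S)
O(l) = -3 + l (O(l) = (-3 - 1*0) + l = (-3 + 0) + l = -3 + l)
157*(16 + O(N(-4))) = 157*(16 + (-3 + (10 + 5*(-4)))) = 157*(16 + (-3 + (10 - 20))) = 157*(16 + (-3 - 10)) = 157*(16 - 13) = 157*3 = 471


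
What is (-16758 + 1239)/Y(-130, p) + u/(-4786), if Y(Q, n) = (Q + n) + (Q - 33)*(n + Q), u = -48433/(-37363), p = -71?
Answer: -231389505949/485226219393 ≈ -0.47687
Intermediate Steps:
u = 48433/37363 (u = -48433*(-1/37363) = 48433/37363 ≈ 1.2963)
Y(Q, n) = Q + n + (-33 + Q)*(Q + n) (Y(Q, n) = (Q + n) + (-33 + Q)*(Q + n) = Q + n + (-33 + Q)*(Q + n))
(-16758 + 1239)/Y(-130, p) + u/(-4786) = (-16758 + 1239)/((-130)² - 32*(-130) - 32*(-71) - 130*(-71)) + (48433/37363)/(-4786) = -15519/(16900 + 4160 + 2272 + 9230) + (48433/37363)*(-1/4786) = -15519/32562 - 48433/178819318 = -15519*1/32562 - 48433/178819318 = -5173/10854 - 48433/178819318 = -231389505949/485226219393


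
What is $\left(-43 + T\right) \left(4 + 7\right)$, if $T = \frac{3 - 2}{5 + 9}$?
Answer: $- \frac{6611}{14} \approx -472.21$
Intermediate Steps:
$T = \frac{1}{14}$ ($T = 1 \cdot \frac{1}{14} = \frac{1}{14} \approx 0.071429$)
$\left(-43 + T\right) \left(4 + 7\right) = \left(-43 + \frac{1}{14}\right) \left(4 + 7\right) = \left(- \frac{601}{14}\right) 11 = - \frac{6611}{14}$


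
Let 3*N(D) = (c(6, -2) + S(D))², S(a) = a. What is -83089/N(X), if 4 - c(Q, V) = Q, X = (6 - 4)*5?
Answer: -249267/64 ≈ -3894.8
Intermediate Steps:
X = 10 (X = 2*5 = 10)
c(Q, V) = 4 - Q
N(D) = (-2 + D)²/3 (N(D) = ((4 - 1*6) + D)²/3 = ((4 - 6) + D)²/3 = (-2 + D)²/3)
-83089/N(X) = -83089*3/(-2 + 10)² = -83089/((⅓)*8²) = -83089/((⅓)*64) = -83089/64/3 = -83089*3/64 = -249267/64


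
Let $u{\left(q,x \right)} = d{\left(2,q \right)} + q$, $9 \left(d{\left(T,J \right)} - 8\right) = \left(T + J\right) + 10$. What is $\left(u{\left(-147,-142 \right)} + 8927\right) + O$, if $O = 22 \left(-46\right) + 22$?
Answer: $7783$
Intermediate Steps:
$d{\left(T,J \right)} = \frac{82}{9} + \frac{J}{9} + \frac{T}{9}$ ($d{\left(T,J \right)} = 8 + \frac{\left(T + J\right) + 10}{9} = 8 + \frac{\left(J + T\right) + 10}{9} = 8 + \frac{10 + J + T}{9} = 8 + \left(\frac{10}{9} + \frac{J}{9} + \frac{T}{9}\right) = \frac{82}{9} + \frac{J}{9} + \frac{T}{9}$)
$u{\left(q,x \right)} = \frac{28}{3} + \frac{10 q}{9}$ ($u{\left(q,x \right)} = \left(\frac{82}{9} + \frac{q}{9} + \frac{1}{9} \cdot 2\right) + q = \left(\frac{82}{9} + \frac{q}{9} + \frac{2}{9}\right) + q = \left(\frac{28}{3} + \frac{q}{9}\right) + q = \frac{28}{3} + \frac{10 q}{9}$)
$O = -990$ ($O = -1012 + 22 = -990$)
$\left(u{\left(-147,-142 \right)} + 8927\right) + O = \left(\left(\frac{28}{3} + \frac{10}{9} \left(-147\right)\right) + 8927\right) - 990 = \left(\left(\frac{28}{3} - \frac{490}{3}\right) + 8927\right) - 990 = \left(-154 + 8927\right) - 990 = 8773 - 990 = 7783$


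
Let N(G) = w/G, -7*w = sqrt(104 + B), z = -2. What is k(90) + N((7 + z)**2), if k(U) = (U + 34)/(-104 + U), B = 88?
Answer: -62/7 - 8*sqrt(3)/175 ≈ -8.9363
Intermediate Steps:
w = -8*sqrt(3)/7 (w = -sqrt(104 + 88)/7 = -8*sqrt(3)/7 ≈ -1.9795)
k(U) = (34 + U)/(-104 + U)
N(G) = -8*sqrt(3)/(7*G) (N(G) = (-8*sqrt(3)/7)/G = -8*sqrt(3)/(7*G))
k(90) + N((7 + z)**2) = (34 + 90)/(-104 + 90) - 8*sqrt(3)/(7*((7 - 2)**2)) = 124/(-14) - 8*sqrt(3)/(7*(5**2)) = -1/14*124 - 8/7*sqrt(3)/25 = -62/7 - 8/7*sqrt(3)*1/25 = -62/7 - 8*sqrt(3)/175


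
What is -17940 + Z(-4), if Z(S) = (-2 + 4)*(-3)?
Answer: -17946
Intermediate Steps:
Z(S) = -6 (Z(S) = 2*(-3) = -6)
-17940 + Z(-4) = -17940 - 6 = -17946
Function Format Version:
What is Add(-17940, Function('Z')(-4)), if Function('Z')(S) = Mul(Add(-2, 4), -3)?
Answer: -17946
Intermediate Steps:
Function('Z')(S) = -6 (Function('Z')(S) = Mul(2, -3) = -6)
Add(-17940, Function('Z')(-4)) = Add(-17940, -6) = -17946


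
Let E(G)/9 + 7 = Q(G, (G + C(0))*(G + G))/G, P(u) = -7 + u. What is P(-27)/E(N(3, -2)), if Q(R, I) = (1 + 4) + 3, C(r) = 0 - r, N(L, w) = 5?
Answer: 170/243 ≈ 0.69959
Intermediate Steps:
C(r) = -r
Q(R, I) = 8 (Q(R, I) = 5 + 3 = 8)
E(G) = -63 + 72/G (E(G) = -63 + 9*(8/G) = -63 + 72/G)
P(-27)/E(N(3, -2)) = (-7 - 27)/(-63 + 72/5) = -34/(-63 + 72*(⅕)) = -34/(-63 + 72/5) = -34/(-243/5) = -34*(-5/243) = 170/243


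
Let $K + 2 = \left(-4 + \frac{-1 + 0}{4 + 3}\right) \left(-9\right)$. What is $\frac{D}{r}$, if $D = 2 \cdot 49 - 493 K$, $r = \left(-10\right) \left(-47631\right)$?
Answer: $- \frac{24217}{666834} \approx -0.036316$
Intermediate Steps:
$r = 476310$
$K = \frac{247}{7}$ ($K = -2 + \left(-4 + \frac{-1 + 0}{4 + 3}\right) \left(-9\right) = -2 + \left(-4 - \frac{1}{7}\right) \left(-9\right) = -2 - - \frac{261}{7} = -2 + \frac{261}{7} = \frac{247}{7} \approx 35.286$)
$D = - \frac{121085}{7}$ ($D = 2 \cdot 49 - \frac{121771}{7} = 98 - \frac{121771}{7} = - \frac{121085}{7} \approx -17298.0$)
$\frac{D}{r} = - \frac{121085}{7 \cdot 476310} = \left(- \frac{121085}{7}\right) \frac{1}{476310} = - \frac{24217}{666834}$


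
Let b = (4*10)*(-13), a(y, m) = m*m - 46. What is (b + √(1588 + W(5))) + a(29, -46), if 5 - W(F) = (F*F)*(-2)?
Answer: 1550 + √1643 ≈ 1590.5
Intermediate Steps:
a(y, m) = -46 + m² (a(y, m) = m² - 46 = -46 + m²)
W(F) = 5 + 2*F² (W(F) = 5 - F*F*(-2) = 5 - F²*(-2) = 5 - (-2)*F² = 5 + 2*F²)
b = -520 (b = 40*(-13) = -520)
(b + √(1588 + W(5))) + a(29, -46) = (-520 + √(1588 + (5 + 2*5²))) + (-46 + (-46)²) = (-520 + √(1588 + (5 + 2*25))) + (-46 + 2116) = (-520 + √(1588 + (5 + 50))) + 2070 = (-520 + √(1588 + 55)) + 2070 = (-520 + √1643) + 2070 = 1550 + √1643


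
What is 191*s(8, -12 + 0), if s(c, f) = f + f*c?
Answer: -20628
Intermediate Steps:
s(c, f) = f + c*f
191*s(8, -12 + 0) = 191*((-12 + 0)*(1 + 8)) = 191*(-12*9) = 191*(-108) = -20628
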